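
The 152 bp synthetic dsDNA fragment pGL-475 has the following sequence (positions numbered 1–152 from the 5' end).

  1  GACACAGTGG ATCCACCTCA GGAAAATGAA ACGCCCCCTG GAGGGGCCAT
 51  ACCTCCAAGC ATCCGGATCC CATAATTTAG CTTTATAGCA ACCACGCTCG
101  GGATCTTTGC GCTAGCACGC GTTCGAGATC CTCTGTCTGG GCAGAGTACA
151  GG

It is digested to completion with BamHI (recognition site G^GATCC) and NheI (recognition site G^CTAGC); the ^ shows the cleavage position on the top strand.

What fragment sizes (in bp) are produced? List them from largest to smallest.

BamHI sites (GGATCC) start at positions 9, 65.
BamHI cuts after the first base of each site, so after positions 9, 65.
The NheI site (GCTAGC) starts at position 111.
NheI cuts after the first base of each site, so after position 111.
Combined cut positions: 9, 65, 111.
Linear molecule, 3 cuts → 4 fragments:
  1–9 → 9 bp
  10–65 → 56 bp
  66–111 → 46 bp
  112–152 → 41 bp
Sorted largest to smallest: 56, 46, 41, 9 bp.

56, 46, 41, 9 bp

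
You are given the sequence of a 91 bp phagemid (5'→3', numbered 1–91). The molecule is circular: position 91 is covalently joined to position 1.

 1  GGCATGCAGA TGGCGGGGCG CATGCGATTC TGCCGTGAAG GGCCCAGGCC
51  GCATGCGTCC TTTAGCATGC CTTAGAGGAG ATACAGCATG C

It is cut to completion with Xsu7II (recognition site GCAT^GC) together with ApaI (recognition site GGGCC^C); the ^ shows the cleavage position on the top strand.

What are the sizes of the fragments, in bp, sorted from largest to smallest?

21, 21, 18, 14, 10, 7 bp

Xsu7II sites (GCATGC) start at positions 2, 20, 51, 65, 86.
Xsu7II cuts after base 4 of each site, so after positions 5, 23, 54, 68, 89.
The ApaI site (GGGCCC) starts at position 40.
ApaI cuts after base 5 of each site (before the last base), so after position 44.
Combined cut positions: 5, 23, 44, 54, 68, 89.
Circular molecule, 6 cuts → 6 fragments:
  6–23 → 18 bp
  24–44 → 21 bp
  45–54 → 10 bp
  55–68 → 14 bp
  69–89 → 21 bp
  90–91 then 1–5 → 2 + 5 = 7 bp
Sorted largest to smallest: 21, 21, 18, 14, 10, 7 bp.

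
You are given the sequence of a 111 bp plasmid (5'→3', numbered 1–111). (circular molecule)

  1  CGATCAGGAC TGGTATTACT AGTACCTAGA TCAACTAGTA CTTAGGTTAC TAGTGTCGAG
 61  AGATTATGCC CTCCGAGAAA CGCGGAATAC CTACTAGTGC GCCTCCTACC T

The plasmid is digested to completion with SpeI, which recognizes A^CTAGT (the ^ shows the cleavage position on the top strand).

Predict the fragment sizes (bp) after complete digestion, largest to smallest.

SpeI sites (ACTAGT) start at positions 18, 34, 49, 93.
SpeI cuts after the first base of each site, so after positions 18, 34, 49, 93.
Circular molecule, 4 cuts → 4 fragments:
  19–34 → 16 bp
  35–49 → 15 bp
  50–93 → 44 bp
  94–111 then 1–18 → 18 + 18 = 36 bp
Sorted largest to smallest: 44, 36, 16, 15 bp.

44, 36, 16, 15 bp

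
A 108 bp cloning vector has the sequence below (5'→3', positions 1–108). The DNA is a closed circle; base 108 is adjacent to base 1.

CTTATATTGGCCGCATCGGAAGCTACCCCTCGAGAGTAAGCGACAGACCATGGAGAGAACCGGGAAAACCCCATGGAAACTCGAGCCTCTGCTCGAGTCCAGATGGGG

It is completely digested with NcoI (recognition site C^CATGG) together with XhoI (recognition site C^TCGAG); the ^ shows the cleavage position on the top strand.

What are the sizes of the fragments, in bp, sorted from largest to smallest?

NcoI sites (CCATGG) start at positions 48, 71.
NcoI cuts after the first base of each site, so after positions 48, 71.
XhoI sites (CTCGAG) start at positions 29, 80, 92.
XhoI cuts after the first base of each site, so after positions 29, 80, 92.
Combined cut positions: 29, 48, 71, 80, 92.
Circular molecule, 5 cuts → 5 fragments:
  30–48 → 19 bp
  49–71 → 23 bp
  72–80 → 9 bp
  81–92 → 12 bp
  93–108 then 1–29 → 16 + 29 = 45 bp
Sorted largest to smallest: 45, 23, 19, 12, 9 bp.

45, 23, 19, 12, 9 bp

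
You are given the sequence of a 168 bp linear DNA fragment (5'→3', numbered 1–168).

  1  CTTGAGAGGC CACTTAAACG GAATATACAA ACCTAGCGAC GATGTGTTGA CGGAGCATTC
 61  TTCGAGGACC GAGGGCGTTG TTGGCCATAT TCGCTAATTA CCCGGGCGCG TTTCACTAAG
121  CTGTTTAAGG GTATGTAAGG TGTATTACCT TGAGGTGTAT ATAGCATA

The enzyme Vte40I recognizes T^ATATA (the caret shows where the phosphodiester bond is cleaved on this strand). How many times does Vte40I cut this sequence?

TATATA occurs starting at position 158.
Vte40I cuts at 1 site.

1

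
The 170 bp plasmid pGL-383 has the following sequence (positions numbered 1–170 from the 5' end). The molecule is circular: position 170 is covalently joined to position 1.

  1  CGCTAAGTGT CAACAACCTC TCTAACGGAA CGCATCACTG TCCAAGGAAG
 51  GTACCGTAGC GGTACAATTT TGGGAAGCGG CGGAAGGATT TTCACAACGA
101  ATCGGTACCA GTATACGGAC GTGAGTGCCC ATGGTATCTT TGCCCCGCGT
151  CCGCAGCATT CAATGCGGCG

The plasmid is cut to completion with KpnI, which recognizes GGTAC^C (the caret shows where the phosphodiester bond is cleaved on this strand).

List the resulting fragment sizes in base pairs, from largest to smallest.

116, 54 bp

KpnI sites (GGTACC) start at positions 50, 104.
KpnI cuts after base 5 of each site (before the last base), so after positions 54, 108.
Circular molecule, 2 cuts → 2 fragments:
  55–108 → 54 bp
  109–170 then 1–54 → 62 + 54 = 116 bp
Sorted largest to smallest: 116, 54 bp.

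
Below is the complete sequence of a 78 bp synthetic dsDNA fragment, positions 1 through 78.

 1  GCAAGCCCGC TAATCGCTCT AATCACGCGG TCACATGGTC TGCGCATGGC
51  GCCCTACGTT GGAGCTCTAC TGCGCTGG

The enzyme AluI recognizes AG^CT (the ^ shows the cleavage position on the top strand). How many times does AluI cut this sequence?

AGCT occurs starting at position 63.
AluI cuts at 1 site.

1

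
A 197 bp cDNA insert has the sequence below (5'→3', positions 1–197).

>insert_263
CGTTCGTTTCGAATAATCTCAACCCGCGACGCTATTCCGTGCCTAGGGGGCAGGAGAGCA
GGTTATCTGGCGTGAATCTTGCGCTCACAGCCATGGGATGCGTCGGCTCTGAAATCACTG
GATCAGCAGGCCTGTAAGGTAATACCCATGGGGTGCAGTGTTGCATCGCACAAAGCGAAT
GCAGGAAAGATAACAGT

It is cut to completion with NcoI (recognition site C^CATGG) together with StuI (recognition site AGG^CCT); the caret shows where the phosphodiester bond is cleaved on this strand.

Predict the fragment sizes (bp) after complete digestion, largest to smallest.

91, 51, 39, 16 bp

NcoI sites (CCATGG) start at positions 91, 146.
NcoI cuts after the first base of each site, so after positions 91, 146.
The StuI site (AGGCCT) starts at position 128.
StuI cuts after base 3 of each site, so after position 130.
Combined cut positions: 91, 130, 146.
Linear molecule, 3 cuts → 4 fragments:
  1–91 → 91 bp
  92–130 → 39 bp
  131–146 → 16 bp
  147–197 → 51 bp
Sorted largest to smallest: 91, 51, 39, 16 bp.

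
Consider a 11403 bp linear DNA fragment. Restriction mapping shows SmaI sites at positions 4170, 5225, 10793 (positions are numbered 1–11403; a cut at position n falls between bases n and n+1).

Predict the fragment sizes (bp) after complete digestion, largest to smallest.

5568, 4170, 1055, 610 bp

Linear molecule, 3 cuts → 4 fragments:
  4170 − 0 = 4170 bp
  5225 − 4170 = 1055 bp
  10793 − 5225 = 5568 bp
  11403 − 10793 = 610 bp
Sorted largest to smallest: 5568, 4170, 1055, 610 bp.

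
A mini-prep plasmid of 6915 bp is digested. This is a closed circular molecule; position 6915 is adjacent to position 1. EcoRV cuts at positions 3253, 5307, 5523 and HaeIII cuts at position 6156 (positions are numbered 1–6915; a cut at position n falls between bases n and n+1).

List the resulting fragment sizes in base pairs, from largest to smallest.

Combined cut positions (sorted): 3253, 5307, 5523, 6156.
Circular molecule, 4 cuts → 4 fragments:
  5307 − 3253 = 2054 bp
  5523 − 5307 = 216 bp
  6156 − 5523 = 633 bp
  wrap: 6915 − 6156 + 3253 = 4012 bp
Sorted largest to smallest: 4012, 2054, 633, 216 bp.

4012, 2054, 633, 216 bp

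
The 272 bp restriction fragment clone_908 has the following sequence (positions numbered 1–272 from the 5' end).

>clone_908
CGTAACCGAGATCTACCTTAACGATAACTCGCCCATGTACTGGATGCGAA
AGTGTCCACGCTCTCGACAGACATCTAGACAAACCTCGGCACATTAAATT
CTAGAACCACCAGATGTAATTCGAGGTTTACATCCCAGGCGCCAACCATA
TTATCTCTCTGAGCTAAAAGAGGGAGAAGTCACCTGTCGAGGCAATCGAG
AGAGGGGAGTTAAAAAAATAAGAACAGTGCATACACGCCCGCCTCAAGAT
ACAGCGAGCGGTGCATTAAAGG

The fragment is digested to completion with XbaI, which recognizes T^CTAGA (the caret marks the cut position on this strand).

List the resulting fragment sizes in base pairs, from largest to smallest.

XbaI sites (TCTAGA) start at positions 74, 100.
XbaI cuts after the first base of each site, so after positions 74, 100.
Linear molecule, 2 cuts → 3 fragments:
  1–74 → 74 bp
  75–100 → 26 bp
  101–272 → 172 bp
Sorted largest to smallest: 172, 74, 26 bp.

172, 74, 26 bp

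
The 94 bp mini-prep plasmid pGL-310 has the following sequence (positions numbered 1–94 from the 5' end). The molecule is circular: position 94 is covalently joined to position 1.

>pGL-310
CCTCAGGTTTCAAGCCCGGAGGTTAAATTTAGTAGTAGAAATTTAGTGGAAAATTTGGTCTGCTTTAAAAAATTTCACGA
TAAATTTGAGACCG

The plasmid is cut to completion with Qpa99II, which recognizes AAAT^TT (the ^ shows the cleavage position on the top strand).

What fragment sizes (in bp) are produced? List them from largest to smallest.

Qpa99II sites (AAATTT) start at positions 25, 39, 51, 70, 82.
Qpa99II cuts after base 4 of each site, so after positions 28, 42, 54, 73, 85.
Circular molecule, 5 cuts → 5 fragments:
  29–42 → 14 bp
  43–54 → 12 bp
  55–73 → 19 bp
  74–85 → 12 bp
  86–94 then 1–28 → 9 + 28 = 37 bp
Sorted largest to smallest: 37, 19, 14, 12, 12 bp.

37, 19, 14, 12, 12 bp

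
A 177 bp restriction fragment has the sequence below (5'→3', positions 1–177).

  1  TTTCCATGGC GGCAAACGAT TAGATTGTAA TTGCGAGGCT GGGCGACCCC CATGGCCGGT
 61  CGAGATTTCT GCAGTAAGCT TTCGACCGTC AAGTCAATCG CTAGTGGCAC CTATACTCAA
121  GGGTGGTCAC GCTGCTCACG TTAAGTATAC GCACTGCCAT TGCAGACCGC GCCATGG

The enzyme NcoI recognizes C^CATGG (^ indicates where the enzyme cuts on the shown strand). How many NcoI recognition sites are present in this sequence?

CCATGG occurs starting at positions 4, 50, 172.
NcoI cuts at 3 sites.

3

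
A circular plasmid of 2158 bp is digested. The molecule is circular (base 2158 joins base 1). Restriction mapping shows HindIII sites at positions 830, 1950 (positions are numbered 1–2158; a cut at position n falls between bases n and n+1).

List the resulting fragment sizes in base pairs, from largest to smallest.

Circular molecule, 2 cuts → 2 fragments:
  1950 − 830 = 1120 bp
  wrap: 2158 − 1950 + 830 = 1038 bp
Sorted largest to smallest: 1120, 1038 bp.

1120, 1038 bp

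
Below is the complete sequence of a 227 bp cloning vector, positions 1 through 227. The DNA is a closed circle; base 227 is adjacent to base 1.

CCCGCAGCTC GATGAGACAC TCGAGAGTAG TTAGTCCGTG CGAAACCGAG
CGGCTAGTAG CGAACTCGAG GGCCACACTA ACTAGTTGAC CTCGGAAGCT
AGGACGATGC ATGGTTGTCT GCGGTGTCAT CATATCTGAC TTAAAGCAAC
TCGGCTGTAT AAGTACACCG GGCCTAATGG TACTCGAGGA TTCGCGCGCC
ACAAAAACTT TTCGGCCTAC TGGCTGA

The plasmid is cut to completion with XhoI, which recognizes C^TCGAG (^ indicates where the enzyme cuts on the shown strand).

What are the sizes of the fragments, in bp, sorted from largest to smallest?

XhoI sites (CTCGAG) start at positions 20, 65, 183.
XhoI cuts after the first base of each site, so after positions 20, 65, 183.
Circular molecule, 3 cuts → 3 fragments:
  21–65 → 45 bp
  66–183 → 118 bp
  184–227 then 1–20 → 44 + 20 = 64 bp
Sorted largest to smallest: 118, 64, 45 bp.

118, 64, 45 bp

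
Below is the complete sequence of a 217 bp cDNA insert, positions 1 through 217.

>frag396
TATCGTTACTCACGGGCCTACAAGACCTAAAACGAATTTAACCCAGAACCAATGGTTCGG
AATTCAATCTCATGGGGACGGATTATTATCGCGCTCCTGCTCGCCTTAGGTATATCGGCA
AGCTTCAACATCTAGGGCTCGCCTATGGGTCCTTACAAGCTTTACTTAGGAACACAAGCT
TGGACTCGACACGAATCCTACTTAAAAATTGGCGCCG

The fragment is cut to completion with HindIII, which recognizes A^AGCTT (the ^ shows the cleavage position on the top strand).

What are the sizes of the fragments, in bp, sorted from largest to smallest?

120, 41, 37, 19 bp

HindIII sites (AAGCTT) start at positions 120, 157, 176.
HindIII cuts after the first base of each site, so after positions 120, 157, 176.
Linear molecule, 3 cuts → 4 fragments:
  1–120 → 120 bp
  121–157 → 37 bp
  158–176 → 19 bp
  177–217 → 41 bp
Sorted largest to smallest: 120, 41, 37, 19 bp.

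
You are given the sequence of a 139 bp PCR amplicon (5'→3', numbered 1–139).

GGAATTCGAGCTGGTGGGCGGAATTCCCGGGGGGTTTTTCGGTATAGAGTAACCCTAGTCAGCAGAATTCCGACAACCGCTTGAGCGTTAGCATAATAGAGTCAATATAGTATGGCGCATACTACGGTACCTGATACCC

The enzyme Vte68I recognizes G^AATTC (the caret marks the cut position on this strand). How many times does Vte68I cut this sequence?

3

GAATTC occurs starting at positions 2, 21, 65.
Vte68I cuts at 3 sites.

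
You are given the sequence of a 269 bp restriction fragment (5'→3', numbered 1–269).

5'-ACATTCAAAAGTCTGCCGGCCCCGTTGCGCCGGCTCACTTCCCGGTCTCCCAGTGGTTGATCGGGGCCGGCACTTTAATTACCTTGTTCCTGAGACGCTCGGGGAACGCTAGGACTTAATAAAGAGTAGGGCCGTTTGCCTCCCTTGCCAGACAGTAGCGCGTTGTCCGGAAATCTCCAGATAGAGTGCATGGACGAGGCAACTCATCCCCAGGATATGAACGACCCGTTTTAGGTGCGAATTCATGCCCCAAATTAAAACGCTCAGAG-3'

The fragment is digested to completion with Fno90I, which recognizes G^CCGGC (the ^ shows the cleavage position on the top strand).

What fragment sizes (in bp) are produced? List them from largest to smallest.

Fno90I sites (GCCGGC) start at positions 15, 29, 66.
Fno90I cuts after the first base of each site, so after positions 15, 29, 66.
Linear molecule, 3 cuts → 4 fragments:
  1–15 → 15 bp
  16–29 → 14 bp
  30–66 → 37 bp
  67–269 → 203 bp
Sorted largest to smallest: 203, 37, 15, 14 bp.

203, 37, 15, 14 bp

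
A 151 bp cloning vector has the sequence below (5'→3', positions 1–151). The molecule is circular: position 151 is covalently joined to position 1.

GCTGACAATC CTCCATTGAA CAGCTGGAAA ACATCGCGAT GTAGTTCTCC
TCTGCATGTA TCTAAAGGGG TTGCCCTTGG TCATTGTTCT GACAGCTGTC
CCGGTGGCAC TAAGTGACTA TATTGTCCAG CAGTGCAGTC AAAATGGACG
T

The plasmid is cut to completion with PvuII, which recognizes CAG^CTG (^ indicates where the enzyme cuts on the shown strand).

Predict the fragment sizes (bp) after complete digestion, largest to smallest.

PvuII sites (CAGCTG) start at positions 21, 93.
PvuII cuts after base 3 of each site, so after positions 23, 95.
Circular molecule, 2 cuts → 2 fragments:
  24–95 → 72 bp
  96–151 then 1–23 → 56 + 23 = 79 bp
Sorted largest to smallest: 79, 72 bp.

79, 72 bp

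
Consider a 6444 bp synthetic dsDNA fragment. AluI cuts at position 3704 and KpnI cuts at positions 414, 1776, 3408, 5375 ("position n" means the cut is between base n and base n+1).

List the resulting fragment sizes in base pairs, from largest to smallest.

Combined cut positions (sorted): 414, 1776, 3408, 3704, 5375.
Linear molecule, 5 cuts → 6 fragments:
  414 − 0 = 414 bp
  1776 − 414 = 1362 bp
  3408 − 1776 = 1632 bp
  3704 − 3408 = 296 bp
  5375 − 3704 = 1671 bp
  6444 − 5375 = 1069 bp
Sorted largest to smallest: 1671, 1632, 1362, 1069, 414, 296 bp.

1671, 1632, 1362, 1069, 414, 296 bp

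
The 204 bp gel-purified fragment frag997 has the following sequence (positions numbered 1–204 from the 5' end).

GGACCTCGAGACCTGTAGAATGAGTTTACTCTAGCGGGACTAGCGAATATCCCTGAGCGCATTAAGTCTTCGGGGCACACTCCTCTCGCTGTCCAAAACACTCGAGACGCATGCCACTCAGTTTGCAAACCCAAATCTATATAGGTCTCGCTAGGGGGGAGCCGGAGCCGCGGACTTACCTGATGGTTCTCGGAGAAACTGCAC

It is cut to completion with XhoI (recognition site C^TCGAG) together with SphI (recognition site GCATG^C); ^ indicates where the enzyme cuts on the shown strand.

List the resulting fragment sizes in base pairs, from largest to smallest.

XhoI sites (CTCGAG) start at positions 5, 101.
XhoI cuts after the first base of each site, so after positions 5, 101.
The SphI site (GCATGC) starts at position 109.
SphI cuts after base 5 of each site (before the last base), so after position 113.
Combined cut positions: 5, 101, 113.
Linear molecule, 3 cuts → 4 fragments:
  1–5 → 5 bp
  6–101 → 96 bp
  102–113 → 12 bp
  114–204 → 91 bp
Sorted largest to smallest: 96, 91, 12, 5 bp.

96, 91, 12, 5 bp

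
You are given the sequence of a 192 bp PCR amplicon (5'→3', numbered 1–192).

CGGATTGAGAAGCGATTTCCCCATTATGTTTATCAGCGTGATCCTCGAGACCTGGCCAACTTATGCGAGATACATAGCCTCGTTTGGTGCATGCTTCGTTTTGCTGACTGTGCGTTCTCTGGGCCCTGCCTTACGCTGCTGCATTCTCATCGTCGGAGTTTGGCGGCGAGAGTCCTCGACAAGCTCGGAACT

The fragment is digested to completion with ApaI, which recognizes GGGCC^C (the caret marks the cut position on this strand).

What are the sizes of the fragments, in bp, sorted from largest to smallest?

125, 67 bp

The ApaI site (GGGCCC) starts at position 121.
ApaI cuts after base 5 of each site (before the last base), so after position 125.
Linear molecule, 1 cut → 2 fragments:
  1–125 → 125 bp
  126–192 → 67 bp
Sorted largest to smallest: 125, 67 bp.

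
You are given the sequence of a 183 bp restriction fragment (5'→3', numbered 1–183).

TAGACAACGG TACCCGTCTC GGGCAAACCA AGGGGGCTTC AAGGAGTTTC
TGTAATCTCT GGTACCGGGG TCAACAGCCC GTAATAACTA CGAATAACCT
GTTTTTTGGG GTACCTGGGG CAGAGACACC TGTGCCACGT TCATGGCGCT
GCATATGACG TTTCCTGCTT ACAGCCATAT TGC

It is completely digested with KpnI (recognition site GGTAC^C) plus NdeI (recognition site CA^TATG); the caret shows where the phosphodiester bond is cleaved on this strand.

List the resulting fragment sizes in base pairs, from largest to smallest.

KpnI sites (GGTACC) start at positions 9, 61, 110.
KpnI cuts after base 5 of each site (before the last base), so after positions 13, 65, 114.
The NdeI site (CATATG) starts at position 152.
NdeI cuts after base 2 of each site, so after position 153.
Combined cut positions: 13, 65, 114, 153.
Linear molecule, 4 cuts → 5 fragments:
  1–13 → 13 bp
  14–65 → 52 bp
  66–114 → 49 bp
  115–153 → 39 bp
  154–183 → 30 bp
Sorted largest to smallest: 52, 49, 39, 30, 13 bp.

52, 49, 39, 30, 13 bp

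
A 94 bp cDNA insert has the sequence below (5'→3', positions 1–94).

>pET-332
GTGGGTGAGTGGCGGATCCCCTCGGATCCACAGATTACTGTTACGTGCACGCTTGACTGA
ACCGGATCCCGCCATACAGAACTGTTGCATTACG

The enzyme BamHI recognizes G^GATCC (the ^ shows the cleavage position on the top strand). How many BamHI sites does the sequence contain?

3

GGATCC occurs starting at positions 14, 24, 64.
BamHI cuts at 3 sites.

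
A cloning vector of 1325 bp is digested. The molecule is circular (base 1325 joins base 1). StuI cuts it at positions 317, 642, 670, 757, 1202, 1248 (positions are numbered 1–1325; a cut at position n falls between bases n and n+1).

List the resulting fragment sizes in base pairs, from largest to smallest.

445, 394, 325, 87, 46, 28 bp

Circular molecule, 6 cuts → 6 fragments:
  642 − 317 = 325 bp
  670 − 642 = 28 bp
  757 − 670 = 87 bp
  1202 − 757 = 445 bp
  1248 − 1202 = 46 bp
  wrap: 1325 − 1248 + 317 = 394 bp
Sorted largest to smallest: 445, 394, 325, 87, 46, 28 bp.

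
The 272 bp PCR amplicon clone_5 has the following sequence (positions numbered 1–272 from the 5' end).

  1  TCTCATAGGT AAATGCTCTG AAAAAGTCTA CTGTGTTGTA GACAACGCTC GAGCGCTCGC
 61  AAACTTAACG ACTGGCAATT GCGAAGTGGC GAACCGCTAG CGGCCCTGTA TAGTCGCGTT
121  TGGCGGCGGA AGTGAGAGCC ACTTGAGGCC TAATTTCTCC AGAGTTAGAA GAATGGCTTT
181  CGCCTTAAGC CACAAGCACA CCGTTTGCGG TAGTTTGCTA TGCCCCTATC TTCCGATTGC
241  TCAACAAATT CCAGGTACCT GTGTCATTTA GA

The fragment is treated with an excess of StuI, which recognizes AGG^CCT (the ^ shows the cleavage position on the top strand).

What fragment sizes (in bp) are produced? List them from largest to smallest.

The StuI site (AGGCCT) starts at position 146.
StuI cuts after base 3 of each site, so after position 148.
Linear molecule, 1 cut → 2 fragments:
  1–148 → 148 bp
  149–272 → 124 bp
Sorted largest to smallest: 148, 124 bp.

148, 124 bp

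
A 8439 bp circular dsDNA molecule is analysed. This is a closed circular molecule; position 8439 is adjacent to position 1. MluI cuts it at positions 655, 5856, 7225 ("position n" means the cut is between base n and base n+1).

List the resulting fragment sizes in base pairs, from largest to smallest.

Circular molecule, 3 cuts → 3 fragments:
  5856 − 655 = 5201 bp
  7225 − 5856 = 1369 bp
  wrap: 8439 − 7225 + 655 = 1869 bp
Sorted largest to smallest: 5201, 1869, 1369 bp.

5201, 1869, 1369 bp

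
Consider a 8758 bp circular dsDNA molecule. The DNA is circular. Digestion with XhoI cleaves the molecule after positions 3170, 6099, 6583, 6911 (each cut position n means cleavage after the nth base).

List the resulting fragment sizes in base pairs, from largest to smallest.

5017, 2929, 484, 328 bp

Circular molecule, 4 cuts → 4 fragments:
  6099 − 3170 = 2929 bp
  6583 − 6099 = 484 bp
  6911 − 6583 = 328 bp
  wrap: 8758 − 6911 + 3170 = 5017 bp
Sorted largest to smallest: 5017, 2929, 484, 328 bp.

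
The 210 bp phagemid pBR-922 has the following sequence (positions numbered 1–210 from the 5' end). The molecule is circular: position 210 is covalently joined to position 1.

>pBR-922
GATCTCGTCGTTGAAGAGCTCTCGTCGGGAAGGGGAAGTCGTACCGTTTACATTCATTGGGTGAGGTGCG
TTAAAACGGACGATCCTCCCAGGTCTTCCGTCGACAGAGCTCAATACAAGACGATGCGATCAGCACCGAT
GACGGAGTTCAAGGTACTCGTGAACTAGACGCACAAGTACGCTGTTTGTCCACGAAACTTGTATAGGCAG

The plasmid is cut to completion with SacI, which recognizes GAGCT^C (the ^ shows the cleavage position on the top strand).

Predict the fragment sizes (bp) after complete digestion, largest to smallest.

119, 91 bp

SacI sites (GAGCTC) start at positions 16, 107.
SacI cuts after base 5 of each site (before the last base), so after positions 20, 111.
Circular molecule, 2 cuts → 2 fragments:
  21–111 → 91 bp
  112–210 then 1–20 → 99 + 20 = 119 bp
Sorted largest to smallest: 119, 91 bp.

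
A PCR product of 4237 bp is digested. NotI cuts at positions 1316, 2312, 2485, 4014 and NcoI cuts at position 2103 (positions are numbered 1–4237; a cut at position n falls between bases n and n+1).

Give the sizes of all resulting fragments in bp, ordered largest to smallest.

1529, 1316, 787, 223, 209, 173 bp

Combined cut positions (sorted): 1316, 2103, 2312, 2485, 4014.
Linear molecule, 5 cuts → 6 fragments:
  1316 − 0 = 1316 bp
  2103 − 1316 = 787 bp
  2312 − 2103 = 209 bp
  2485 − 2312 = 173 bp
  4014 − 2485 = 1529 bp
  4237 − 4014 = 223 bp
Sorted largest to smallest: 1529, 1316, 787, 223, 209, 173 bp.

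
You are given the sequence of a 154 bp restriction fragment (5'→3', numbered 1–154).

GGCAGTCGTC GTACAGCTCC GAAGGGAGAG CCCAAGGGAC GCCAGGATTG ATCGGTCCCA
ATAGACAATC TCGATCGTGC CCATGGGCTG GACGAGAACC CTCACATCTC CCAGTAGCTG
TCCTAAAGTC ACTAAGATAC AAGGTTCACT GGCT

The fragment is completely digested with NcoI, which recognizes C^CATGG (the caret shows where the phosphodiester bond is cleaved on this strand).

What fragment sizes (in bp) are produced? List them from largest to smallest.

The NcoI site (CCATGG) starts at position 81.
NcoI cuts after the first base of each site, so after position 81.
Linear molecule, 1 cut → 2 fragments:
  1–81 → 81 bp
  82–154 → 73 bp
Sorted largest to smallest: 81, 73 bp.

81, 73 bp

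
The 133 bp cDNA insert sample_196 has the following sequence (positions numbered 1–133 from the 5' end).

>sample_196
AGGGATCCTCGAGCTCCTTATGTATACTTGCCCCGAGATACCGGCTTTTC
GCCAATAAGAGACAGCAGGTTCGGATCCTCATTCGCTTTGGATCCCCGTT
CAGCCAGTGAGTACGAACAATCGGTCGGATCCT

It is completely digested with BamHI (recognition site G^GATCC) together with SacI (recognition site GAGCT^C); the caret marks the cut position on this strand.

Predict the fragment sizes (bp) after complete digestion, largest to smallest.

BamHI sites (GGATCC) start at positions 3, 73, 90, 127.
BamHI cuts after the first base of each site, so after positions 3, 73, 90, 127.
The SacI site (GAGCTC) starts at position 11.
SacI cuts after base 5 of each site (before the last base), so after position 15.
Combined cut positions: 3, 15, 73, 90, 127.
Linear molecule, 5 cuts → 6 fragments:
  1–3 → 3 bp
  4–15 → 12 bp
  16–73 → 58 bp
  74–90 → 17 bp
  91–127 → 37 bp
  128–133 → 6 bp
Sorted largest to smallest: 58, 37, 17, 12, 6, 3 bp.

58, 37, 17, 12, 6, 3 bp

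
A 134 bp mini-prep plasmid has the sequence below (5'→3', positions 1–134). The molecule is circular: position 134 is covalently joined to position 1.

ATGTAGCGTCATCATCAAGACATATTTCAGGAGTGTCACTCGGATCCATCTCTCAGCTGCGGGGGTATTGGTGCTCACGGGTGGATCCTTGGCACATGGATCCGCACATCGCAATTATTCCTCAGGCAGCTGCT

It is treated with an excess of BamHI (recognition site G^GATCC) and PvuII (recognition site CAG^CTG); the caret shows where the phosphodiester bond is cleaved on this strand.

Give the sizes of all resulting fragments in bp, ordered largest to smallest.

47, 31, 27, 15, 14 bp

BamHI sites (GGATCC) start at positions 42, 83, 98.
BamHI cuts after the first base of each site, so after positions 42, 83, 98.
PvuII sites (CAGCTG) start at positions 54, 127.
PvuII cuts after base 3 of each site, so after positions 56, 129.
Combined cut positions: 42, 56, 83, 98, 129.
Circular molecule, 5 cuts → 5 fragments:
  43–56 → 14 bp
  57–83 → 27 bp
  84–98 → 15 bp
  99–129 → 31 bp
  130–134 then 1–42 → 5 + 42 = 47 bp
Sorted largest to smallest: 47, 31, 27, 15, 14 bp.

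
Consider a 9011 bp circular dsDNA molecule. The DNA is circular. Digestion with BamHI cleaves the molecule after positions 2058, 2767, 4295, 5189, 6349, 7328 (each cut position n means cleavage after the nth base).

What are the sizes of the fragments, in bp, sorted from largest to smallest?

Circular molecule, 6 cuts → 6 fragments:
  2767 − 2058 = 709 bp
  4295 − 2767 = 1528 bp
  5189 − 4295 = 894 bp
  6349 − 5189 = 1160 bp
  7328 − 6349 = 979 bp
  wrap: 9011 − 7328 + 2058 = 3741 bp
Sorted largest to smallest: 3741, 1528, 1160, 979, 894, 709 bp.

3741, 1528, 1160, 979, 894, 709 bp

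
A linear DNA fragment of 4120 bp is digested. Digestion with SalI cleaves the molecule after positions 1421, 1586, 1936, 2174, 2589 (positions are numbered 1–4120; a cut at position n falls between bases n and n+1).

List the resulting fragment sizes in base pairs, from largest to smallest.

Linear molecule, 5 cuts → 6 fragments:
  1421 − 0 = 1421 bp
  1586 − 1421 = 165 bp
  1936 − 1586 = 350 bp
  2174 − 1936 = 238 bp
  2589 − 2174 = 415 bp
  4120 − 2589 = 1531 bp
Sorted largest to smallest: 1531, 1421, 415, 350, 238, 165 bp.

1531, 1421, 415, 350, 238, 165 bp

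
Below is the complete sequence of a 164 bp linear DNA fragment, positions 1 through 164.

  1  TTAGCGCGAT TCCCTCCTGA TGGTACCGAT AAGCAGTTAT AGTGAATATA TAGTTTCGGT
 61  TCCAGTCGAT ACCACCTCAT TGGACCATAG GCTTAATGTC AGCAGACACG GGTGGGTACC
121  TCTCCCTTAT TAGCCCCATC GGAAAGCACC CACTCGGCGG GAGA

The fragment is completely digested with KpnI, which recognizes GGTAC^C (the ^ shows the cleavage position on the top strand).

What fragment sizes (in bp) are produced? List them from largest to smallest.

93, 45, 26 bp

KpnI sites (GGTACC) start at positions 22, 115.
KpnI cuts after base 5 of each site (before the last base), so after positions 26, 119.
Linear molecule, 2 cuts → 3 fragments:
  1–26 → 26 bp
  27–119 → 93 bp
  120–164 → 45 bp
Sorted largest to smallest: 93, 45, 26 bp.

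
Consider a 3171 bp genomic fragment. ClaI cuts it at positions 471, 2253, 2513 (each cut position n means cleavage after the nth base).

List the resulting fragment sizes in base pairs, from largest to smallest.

Linear molecule, 3 cuts → 4 fragments:
  471 − 0 = 471 bp
  2253 − 471 = 1782 bp
  2513 − 2253 = 260 bp
  3171 − 2513 = 658 bp
Sorted largest to smallest: 1782, 658, 471, 260 bp.

1782, 658, 471, 260 bp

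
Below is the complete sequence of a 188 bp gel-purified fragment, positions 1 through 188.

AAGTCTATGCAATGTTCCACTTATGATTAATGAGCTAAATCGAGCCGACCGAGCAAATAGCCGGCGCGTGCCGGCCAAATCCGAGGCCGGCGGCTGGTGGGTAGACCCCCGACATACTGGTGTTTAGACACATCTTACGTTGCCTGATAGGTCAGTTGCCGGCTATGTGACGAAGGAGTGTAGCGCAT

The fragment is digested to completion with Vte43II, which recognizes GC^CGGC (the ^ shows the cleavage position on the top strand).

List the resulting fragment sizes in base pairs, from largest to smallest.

72, 61, 29, 16, 10 bp

Vte43II sites (GCCGGC) start at positions 60, 70, 86, 158.
Vte43II cuts after base 2 of each site, so after positions 61, 71, 87, 159.
Linear molecule, 4 cuts → 5 fragments:
  1–61 → 61 bp
  62–71 → 10 bp
  72–87 → 16 bp
  88–159 → 72 bp
  160–188 → 29 bp
Sorted largest to smallest: 72, 61, 29, 16, 10 bp.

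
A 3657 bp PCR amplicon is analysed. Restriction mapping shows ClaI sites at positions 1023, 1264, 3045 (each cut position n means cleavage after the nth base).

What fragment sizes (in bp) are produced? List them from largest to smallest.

1781, 1023, 612, 241 bp

Linear molecule, 3 cuts → 4 fragments:
  1023 − 0 = 1023 bp
  1264 − 1023 = 241 bp
  3045 − 1264 = 1781 bp
  3657 − 3045 = 612 bp
Sorted largest to smallest: 1781, 1023, 612, 241 bp.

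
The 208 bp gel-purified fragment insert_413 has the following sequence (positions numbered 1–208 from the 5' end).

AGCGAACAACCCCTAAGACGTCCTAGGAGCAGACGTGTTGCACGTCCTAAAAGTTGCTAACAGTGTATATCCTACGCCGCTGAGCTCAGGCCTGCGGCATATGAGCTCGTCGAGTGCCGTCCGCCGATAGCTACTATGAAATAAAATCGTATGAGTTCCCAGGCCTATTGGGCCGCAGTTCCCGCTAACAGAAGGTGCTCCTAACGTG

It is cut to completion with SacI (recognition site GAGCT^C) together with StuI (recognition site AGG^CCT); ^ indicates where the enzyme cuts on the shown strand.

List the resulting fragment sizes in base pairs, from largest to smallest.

SacI sites (GAGCTC) start at positions 82, 103.
SacI cuts after base 5 of each site (before the last base), so after positions 86, 107.
StuI sites (AGGCCT) start at positions 88, 161.
StuI cuts after base 3 of each site, so after positions 90, 163.
Combined cut positions: 86, 90, 107, 163.
Linear molecule, 4 cuts → 5 fragments:
  1–86 → 86 bp
  87–90 → 4 bp
  91–107 → 17 bp
  108–163 → 56 bp
  164–208 → 45 bp
Sorted largest to smallest: 86, 56, 45, 17, 4 bp.

86, 56, 45, 17, 4 bp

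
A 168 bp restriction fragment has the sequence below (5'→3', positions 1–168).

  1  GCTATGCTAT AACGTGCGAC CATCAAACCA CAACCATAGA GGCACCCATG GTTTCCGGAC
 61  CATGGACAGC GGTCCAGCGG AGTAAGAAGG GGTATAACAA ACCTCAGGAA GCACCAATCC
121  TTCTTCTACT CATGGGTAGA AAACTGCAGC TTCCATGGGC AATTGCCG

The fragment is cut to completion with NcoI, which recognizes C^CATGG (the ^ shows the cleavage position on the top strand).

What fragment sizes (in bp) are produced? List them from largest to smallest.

NcoI sites (CCATGG) start at positions 46, 60, 153.
NcoI cuts after the first base of each site, so after positions 46, 60, 153.
Linear molecule, 3 cuts → 4 fragments:
  1–46 → 46 bp
  47–60 → 14 bp
  61–153 → 93 bp
  154–168 → 15 bp
Sorted largest to smallest: 93, 46, 15, 14 bp.

93, 46, 15, 14 bp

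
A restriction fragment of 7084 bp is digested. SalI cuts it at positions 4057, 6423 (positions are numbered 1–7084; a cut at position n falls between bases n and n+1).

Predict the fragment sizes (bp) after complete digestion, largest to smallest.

Linear molecule, 2 cuts → 3 fragments:
  4057 − 0 = 4057 bp
  6423 − 4057 = 2366 bp
  7084 − 6423 = 661 bp
Sorted largest to smallest: 4057, 2366, 661 bp.

4057, 2366, 661 bp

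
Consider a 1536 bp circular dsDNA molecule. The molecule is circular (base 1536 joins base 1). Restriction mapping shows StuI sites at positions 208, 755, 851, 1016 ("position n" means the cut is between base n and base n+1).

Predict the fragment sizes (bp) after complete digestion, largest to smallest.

728, 547, 165, 96 bp

Circular molecule, 4 cuts → 4 fragments:
  755 − 208 = 547 bp
  851 − 755 = 96 bp
  1016 − 851 = 165 bp
  wrap: 1536 − 1016 + 208 = 728 bp
Sorted largest to smallest: 728, 547, 165, 96 bp.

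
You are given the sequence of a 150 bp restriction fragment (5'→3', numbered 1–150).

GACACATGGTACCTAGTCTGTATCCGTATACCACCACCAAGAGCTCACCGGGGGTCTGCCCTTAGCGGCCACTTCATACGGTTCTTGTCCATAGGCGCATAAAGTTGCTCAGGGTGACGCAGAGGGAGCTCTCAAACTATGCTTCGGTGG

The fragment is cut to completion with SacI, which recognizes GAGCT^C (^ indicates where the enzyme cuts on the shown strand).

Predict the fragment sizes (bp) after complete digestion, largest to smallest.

85, 45, 20 bp

SacI sites (GAGCTC) start at positions 41, 126.
SacI cuts after base 5 of each site (before the last base), so after positions 45, 130.
Linear molecule, 2 cuts → 3 fragments:
  1–45 → 45 bp
  46–130 → 85 bp
  131–150 → 20 bp
Sorted largest to smallest: 85, 45, 20 bp.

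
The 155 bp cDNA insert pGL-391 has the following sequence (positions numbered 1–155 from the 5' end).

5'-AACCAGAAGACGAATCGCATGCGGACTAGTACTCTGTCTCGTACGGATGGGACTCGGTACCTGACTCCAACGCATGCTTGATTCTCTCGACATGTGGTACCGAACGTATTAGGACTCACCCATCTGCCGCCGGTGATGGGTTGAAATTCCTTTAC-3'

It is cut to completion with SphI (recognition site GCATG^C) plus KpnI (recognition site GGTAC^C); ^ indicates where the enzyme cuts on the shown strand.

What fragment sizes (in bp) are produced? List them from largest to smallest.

SphI sites (GCATGC) start at positions 17, 72.
SphI cuts after base 5 of each site (before the last base), so after positions 21, 76.
KpnI sites (GGTACC) start at positions 56, 96.
KpnI cuts after base 5 of each site (before the last base), so after positions 60, 100.
Combined cut positions: 21, 60, 76, 100.
Linear molecule, 4 cuts → 5 fragments:
  1–21 → 21 bp
  22–60 → 39 bp
  61–76 → 16 bp
  77–100 → 24 bp
  101–155 → 55 bp
Sorted largest to smallest: 55, 39, 24, 21, 16 bp.

55, 39, 24, 21, 16 bp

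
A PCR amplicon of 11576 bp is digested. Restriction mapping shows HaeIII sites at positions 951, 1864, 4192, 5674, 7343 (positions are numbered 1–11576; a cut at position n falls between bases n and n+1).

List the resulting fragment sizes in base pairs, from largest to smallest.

Linear molecule, 5 cuts → 6 fragments:
  951 − 0 = 951 bp
  1864 − 951 = 913 bp
  4192 − 1864 = 2328 bp
  5674 − 4192 = 1482 bp
  7343 − 5674 = 1669 bp
  11576 − 7343 = 4233 bp
Sorted largest to smallest: 4233, 2328, 1669, 1482, 951, 913 bp.

4233, 2328, 1669, 1482, 951, 913 bp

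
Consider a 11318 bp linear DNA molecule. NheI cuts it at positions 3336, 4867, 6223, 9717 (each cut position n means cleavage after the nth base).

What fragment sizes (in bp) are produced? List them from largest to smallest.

Linear molecule, 4 cuts → 5 fragments:
  3336 − 0 = 3336 bp
  4867 − 3336 = 1531 bp
  6223 − 4867 = 1356 bp
  9717 − 6223 = 3494 bp
  11318 − 9717 = 1601 bp
Sorted largest to smallest: 3494, 3336, 1601, 1531, 1356 bp.

3494, 3336, 1601, 1531, 1356 bp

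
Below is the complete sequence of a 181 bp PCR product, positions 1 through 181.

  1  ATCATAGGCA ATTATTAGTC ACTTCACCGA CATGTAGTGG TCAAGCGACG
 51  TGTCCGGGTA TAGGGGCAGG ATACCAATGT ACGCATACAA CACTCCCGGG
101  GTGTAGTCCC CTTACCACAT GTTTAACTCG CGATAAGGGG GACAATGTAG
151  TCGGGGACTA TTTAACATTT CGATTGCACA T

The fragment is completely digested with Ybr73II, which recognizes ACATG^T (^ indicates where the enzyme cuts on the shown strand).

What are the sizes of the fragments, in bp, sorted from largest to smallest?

Ybr73II sites (ACATGT) start at positions 30, 117.
Ybr73II cuts after base 5 of each site (before the last base), so after positions 34, 121.
Linear molecule, 2 cuts → 3 fragments:
  1–34 → 34 bp
  35–121 → 87 bp
  122–181 → 60 bp
Sorted largest to smallest: 87, 60, 34 bp.

87, 60, 34 bp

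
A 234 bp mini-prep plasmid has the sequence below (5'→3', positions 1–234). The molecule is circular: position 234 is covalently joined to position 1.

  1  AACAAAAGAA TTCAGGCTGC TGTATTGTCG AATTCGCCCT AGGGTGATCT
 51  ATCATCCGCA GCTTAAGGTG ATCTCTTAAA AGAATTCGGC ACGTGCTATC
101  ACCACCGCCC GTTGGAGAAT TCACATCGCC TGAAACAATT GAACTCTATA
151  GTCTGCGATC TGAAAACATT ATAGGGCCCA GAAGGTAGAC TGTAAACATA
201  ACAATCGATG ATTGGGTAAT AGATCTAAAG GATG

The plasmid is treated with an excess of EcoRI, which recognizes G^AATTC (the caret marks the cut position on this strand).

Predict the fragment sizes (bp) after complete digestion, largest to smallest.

125, 52, 35, 22 bp

EcoRI sites (GAATTC) start at positions 8, 30, 82, 117.
EcoRI cuts after the first base of each site, so after positions 8, 30, 82, 117.
Circular molecule, 4 cuts → 4 fragments:
  9–30 → 22 bp
  31–82 → 52 bp
  83–117 → 35 bp
  118–234 then 1–8 → 117 + 8 = 125 bp
Sorted largest to smallest: 125, 52, 35, 22 bp.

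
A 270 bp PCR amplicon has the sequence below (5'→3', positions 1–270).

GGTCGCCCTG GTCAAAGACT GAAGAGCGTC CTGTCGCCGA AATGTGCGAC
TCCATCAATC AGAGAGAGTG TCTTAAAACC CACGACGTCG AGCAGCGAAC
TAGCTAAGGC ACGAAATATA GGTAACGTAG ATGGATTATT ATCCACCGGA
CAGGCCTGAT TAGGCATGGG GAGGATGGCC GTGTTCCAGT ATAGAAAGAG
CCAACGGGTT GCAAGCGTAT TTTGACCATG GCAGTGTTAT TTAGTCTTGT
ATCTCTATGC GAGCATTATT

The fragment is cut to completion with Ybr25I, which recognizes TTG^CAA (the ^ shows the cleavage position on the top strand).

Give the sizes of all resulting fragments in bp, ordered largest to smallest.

211, 59 bp

The Ybr25I site (TTGCAA) starts at position 209.
Ybr25I cuts after base 3 of each site, so after position 211.
Linear molecule, 1 cut → 2 fragments:
  1–211 → 211 bp
  212–270 → 59 bp
Sorted largest to smallest: 211, 59 bp.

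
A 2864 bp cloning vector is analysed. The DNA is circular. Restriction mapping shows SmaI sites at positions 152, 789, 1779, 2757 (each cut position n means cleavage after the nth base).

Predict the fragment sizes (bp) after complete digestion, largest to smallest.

990, 978, 637, 259 bp

Circular molecule, 4 cuts → 4 fragments:
  789 − 152 = 637 bp
  1779 − 789 = 990 bp
  2757 − 1779 = 978 bp
  wrap: 2864 − 2757 + 152 = 259 bp
Sorted largest to smallest: 990, 978, 637, 259 bp.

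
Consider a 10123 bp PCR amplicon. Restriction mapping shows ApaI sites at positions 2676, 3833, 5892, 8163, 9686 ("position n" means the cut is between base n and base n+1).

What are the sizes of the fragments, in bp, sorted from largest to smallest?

2676, 2271, 2059, 1523, 1157, 437 bp

Linear molecule, 5 cuts → 6 fragments:
  2676 − 0 = 2676 bp
  3833 − 2676 = 1157 bp
  5892 − 3833 = 2059 bp
  8163 − 5892 = 2271 bp
  9686 − 8163 = 1523 bp
  10123 − 9686 = 437 bp
Sorted largest to smallest: 2676, 2271, 2059, 1523, 1157, 437 bp.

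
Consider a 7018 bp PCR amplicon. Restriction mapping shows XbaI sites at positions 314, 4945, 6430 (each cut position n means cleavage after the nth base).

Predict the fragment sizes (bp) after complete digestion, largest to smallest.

4631, 1485, 588, 314 bp

Linear molecule, 3 cuts → 4 fragments:
  314 − 0 = 314 bp
  4945 − 314 = 4631 bp
  6430 − 4945 = 1485 bp
  7018 − 6430 = 588 bp
Sorted largest to smallest: 4631, 1485, 588, 314 bp.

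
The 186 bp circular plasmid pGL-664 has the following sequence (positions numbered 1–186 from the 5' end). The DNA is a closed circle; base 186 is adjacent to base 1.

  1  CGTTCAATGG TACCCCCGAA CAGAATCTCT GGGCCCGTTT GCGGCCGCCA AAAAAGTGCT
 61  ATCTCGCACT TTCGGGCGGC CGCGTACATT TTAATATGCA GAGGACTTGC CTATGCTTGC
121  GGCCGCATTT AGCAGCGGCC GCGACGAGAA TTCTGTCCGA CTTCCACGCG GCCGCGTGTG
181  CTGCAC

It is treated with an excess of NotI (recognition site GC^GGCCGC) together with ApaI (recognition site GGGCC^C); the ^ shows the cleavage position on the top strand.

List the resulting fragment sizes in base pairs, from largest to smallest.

52, 43, 35, 33, 16, 7 bp

NotI sites (GCGGCCGC) start at positions 41, 76, 119, 135, 168.
NotI cuts after base 2 of each site, so after positions 42, 77, 120, 136, 169.
The ApaI site (GGGCCC) starts at position 31.
ApaI cuts after base 5 of each site (before the last base), so after position 35.
Combined cut positions: 35, 42, 77, 120, 136, 169.
Circular molecule, 6 cuts → 6 fragments:
  36–42 → 7 bp
  43–77 → 35 bp
  78–120 → 43 bp
  121–136 → 16 bp
  137–169 → 33 bp
  170–186 then 1–35 → 17 + 35 = 52 bp
Sorted largest to smallest: 52, 43, 35, 33, 16, 7 bp.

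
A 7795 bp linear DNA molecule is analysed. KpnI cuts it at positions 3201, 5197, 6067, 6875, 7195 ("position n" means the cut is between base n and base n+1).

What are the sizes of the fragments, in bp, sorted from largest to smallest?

Linear molecule, 5 cuts → 6 fragments:
  3201 − 0 = 3201 bp
  5197 − 3201 = 1996 bp
  6067 − 5197 = 870 bp
  6875 − 6067 = 808 bp
  7195 − 6875 = 320 bp
  7795 − 7195 = 600 bp
Sorted largest to smallest: 3201, 1996, 870, 808, 600, 320 bp.

3201, 1996, 870, 808, 600, 320 bp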